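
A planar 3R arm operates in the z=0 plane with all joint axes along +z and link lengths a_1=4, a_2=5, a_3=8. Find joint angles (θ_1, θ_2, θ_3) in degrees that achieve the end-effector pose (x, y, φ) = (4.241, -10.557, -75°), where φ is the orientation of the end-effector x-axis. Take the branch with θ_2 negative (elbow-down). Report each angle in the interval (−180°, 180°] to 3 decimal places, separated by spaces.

wrist centre = target − a_3·(cos φ, sin φ) = (2.1704, -2.8296)
cos θ_2 = (12.7174−4²−5²)/(2·4·5) = -0.7071; θ_2 = -134.9965° (elbow-down)
β = atan2(-2.8296,2.1704) = -52.5099°; ψ = atan2(-3.5357,0.4647) = -82.5129°
θ_1 = β − ψ = 30.0030°
θ_3 = φ − θ_1 − θ_2 = 29.9935° (wrapped to (-180°,180°])

30.003 -134.997 29.994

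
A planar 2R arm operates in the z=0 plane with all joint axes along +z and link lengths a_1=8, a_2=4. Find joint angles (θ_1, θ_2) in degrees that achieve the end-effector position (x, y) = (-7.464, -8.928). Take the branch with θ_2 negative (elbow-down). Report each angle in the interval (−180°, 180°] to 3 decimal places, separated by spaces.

-119.997 -30.009

cos θ_2 = (135.4205−8²−4²)/(2·8·4) = 0.8659; θ_2 = -30.0092° (elbow-down)
β = atan2(-8.9280,-7.4640) = -129.8963°; ψ = atan2(-2.0006,11.4638) = -9.8991°
θ_1 = β − ψ = -119.9973°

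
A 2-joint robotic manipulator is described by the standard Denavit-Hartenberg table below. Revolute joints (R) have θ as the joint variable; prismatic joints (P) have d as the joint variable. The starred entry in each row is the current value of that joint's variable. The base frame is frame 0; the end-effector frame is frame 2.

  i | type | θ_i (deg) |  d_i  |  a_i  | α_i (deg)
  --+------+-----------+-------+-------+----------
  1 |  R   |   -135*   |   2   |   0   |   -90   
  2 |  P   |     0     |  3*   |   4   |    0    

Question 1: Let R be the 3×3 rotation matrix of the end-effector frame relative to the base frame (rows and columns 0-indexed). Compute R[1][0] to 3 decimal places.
End-effector x-axis (col 0 of R) = (-0.7071,-0.7071,0.0000)
R[1][0] = -0.7071

-0.707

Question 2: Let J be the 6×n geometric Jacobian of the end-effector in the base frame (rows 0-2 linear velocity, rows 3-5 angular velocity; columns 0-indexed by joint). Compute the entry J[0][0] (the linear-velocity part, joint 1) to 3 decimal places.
4.950

axis z_0 = ẑ; lever o_n−o_0 = (-0.7071,-4.9497,2.0000)
cross product → J_v[:, 0] = (4.9497,-0.7071,0.0000)
J_ω[:, 0] = z_0
entry J[0][0] = 4.9497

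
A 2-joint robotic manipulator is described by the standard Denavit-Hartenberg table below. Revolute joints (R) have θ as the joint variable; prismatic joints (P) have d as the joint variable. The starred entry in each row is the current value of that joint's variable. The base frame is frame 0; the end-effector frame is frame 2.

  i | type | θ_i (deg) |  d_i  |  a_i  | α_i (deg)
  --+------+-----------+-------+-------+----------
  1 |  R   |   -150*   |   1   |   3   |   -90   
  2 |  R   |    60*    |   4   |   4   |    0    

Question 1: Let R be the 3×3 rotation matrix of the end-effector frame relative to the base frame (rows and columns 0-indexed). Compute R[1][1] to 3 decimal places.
End-effector y-axis (col 1 of R) = (0.7500,0.4330,-0.5000)
R[1][1] = 0.4330

0.433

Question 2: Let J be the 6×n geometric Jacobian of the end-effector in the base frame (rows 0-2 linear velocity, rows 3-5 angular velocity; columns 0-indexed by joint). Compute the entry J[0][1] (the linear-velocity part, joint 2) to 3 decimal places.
axis z_1 = (0.5000,-0.8660,0.0000); lever o_n−o_1 = (0.2679,-4.4641,-3.4641)
cross product → J_v[:, 1] = (3.0000,1.7321,-2.0000)
J_ω[:, 1] = z_1
entry J[0][1] = 3.0000

3.000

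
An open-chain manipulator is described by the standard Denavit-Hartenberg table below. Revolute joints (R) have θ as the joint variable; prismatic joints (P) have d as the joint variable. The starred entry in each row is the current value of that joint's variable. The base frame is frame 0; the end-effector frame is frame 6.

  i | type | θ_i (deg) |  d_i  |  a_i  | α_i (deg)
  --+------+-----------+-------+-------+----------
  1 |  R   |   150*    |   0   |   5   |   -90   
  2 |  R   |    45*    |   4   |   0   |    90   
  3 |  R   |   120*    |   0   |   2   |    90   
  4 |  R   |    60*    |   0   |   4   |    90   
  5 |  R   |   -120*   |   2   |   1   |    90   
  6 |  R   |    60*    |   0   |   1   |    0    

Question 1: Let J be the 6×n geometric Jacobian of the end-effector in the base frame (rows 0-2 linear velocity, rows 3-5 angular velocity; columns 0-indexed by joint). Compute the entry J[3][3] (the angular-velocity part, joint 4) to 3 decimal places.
-0.780

axis z_3 = (-0.7803,-0.1268,-0.6124); lever o_n−o_3 = (-0.3532,-3.1531,3.2245)
cross product → J_v[:, 3] = (-2.3398,2.7325,2.4157)
J_ω[:, 3] = z_3
entry J[3][3] = -0.7803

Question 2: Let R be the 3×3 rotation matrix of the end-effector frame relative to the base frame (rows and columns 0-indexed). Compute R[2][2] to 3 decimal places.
-0.990

End-effector z-axis (col 2 of R) = (0.1240,0.0727,-0.9896)
R[2][2] = -0.9896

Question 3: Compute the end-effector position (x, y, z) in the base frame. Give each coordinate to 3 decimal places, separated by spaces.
-6.937 -5.971 3.932

after link 1: o_1 = (-4.3301, 2.5000, 0.0000)
after link 2: o_2 = (-6.3301, -0.9641, 0.0000)
after link 3: o_3 = (-6.5838, -2.8177, 0.7071)
after link 4: o_4 = (-8.9588, -3.4465, 3.8637)
after link 5: o_5 = (-7.5934, -5.2168, 3.9047)
after link 6: o_6 = (-6.9370, -5.9708, 3.9316)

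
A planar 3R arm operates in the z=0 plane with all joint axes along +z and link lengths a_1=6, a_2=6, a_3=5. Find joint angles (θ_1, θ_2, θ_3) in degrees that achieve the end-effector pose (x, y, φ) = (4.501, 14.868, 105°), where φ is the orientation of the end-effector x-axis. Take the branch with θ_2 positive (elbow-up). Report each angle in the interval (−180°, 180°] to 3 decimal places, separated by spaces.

45.001 30.003 29.996

wrist centre = target − a_3·(cos φ, sin φ) = (5.7951, 10.0384)
cos θ_2 = (134.3520−6²−6²)/(2·6·6) = 0.8660; θ_2 = 30.0029° (elbow-up)
β = atan2(10.0384,5.7951) = 60.0024°; ψ = atan2(3.0003,11.1960) = 15.0014°
θ_1 = β − ψ = 45.0010°
θ_3 = φ − θ_1 − θ_2 = 29.9962° (wrapped to (-180°,180°])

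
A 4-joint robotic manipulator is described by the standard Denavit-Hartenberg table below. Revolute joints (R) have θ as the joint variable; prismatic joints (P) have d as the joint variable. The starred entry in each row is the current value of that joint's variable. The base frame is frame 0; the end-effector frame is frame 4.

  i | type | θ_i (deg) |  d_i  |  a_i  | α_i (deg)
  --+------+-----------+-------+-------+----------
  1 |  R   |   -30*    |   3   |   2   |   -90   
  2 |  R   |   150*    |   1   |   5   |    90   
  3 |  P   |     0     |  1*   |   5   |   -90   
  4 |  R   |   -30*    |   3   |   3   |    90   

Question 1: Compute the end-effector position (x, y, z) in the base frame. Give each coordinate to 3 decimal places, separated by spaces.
-4.634 7.294 -5.464

after link 1: o_1 = (1.7321, -1.0000, 3.0000)
after link 2: o_2 = (-1.5179, 2.0311, 0.5000)
after link 3: o_3 = (-4.8349, 3.9462, -2.8660)
after link 4: o_4 = (-4.6340, 7.2942, -5.4641)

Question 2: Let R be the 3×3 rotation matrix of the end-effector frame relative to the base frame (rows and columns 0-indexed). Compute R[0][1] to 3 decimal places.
End-effector y-axis (col 1 of R) = (0.5000,0.8660,0.0000)
R[0][1] = 0.5000

0.500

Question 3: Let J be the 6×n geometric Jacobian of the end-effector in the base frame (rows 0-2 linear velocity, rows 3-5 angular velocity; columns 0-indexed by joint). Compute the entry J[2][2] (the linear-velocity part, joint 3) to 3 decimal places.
prismatic axis z_2 = (0.4330,-0.2500,-0.8660)
J_v[:, 2] = z_2; J_ω[:, 2] = (0,0,0)
entry J[2][2] = -0.8660

-0.866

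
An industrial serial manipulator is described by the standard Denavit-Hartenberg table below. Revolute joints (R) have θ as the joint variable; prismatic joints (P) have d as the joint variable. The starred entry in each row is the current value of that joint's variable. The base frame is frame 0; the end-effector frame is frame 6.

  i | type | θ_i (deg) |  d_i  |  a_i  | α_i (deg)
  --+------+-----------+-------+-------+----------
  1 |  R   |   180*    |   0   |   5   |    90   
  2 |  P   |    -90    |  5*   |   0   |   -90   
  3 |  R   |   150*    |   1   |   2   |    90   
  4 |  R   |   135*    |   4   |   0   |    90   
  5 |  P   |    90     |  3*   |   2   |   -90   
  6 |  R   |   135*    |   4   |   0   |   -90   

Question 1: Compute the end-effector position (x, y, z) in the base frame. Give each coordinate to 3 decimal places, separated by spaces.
-5.293 -3.671 3.019

after link 1: o_1 = (-5.0000, 0.0000, 0.0000)
after link 2: o_2 = (-5.0000, 5.0000, 0.0000)
after link 3: o_3 = (-6.0000, 4.0000, 1.7321)
after link 4: o_4 = (-6.0000, 0.5359, -0.2679)
after link 5: o_5 = (-8.1213, -2.2568, 0.5692)
after link 6: o_6 = (-5.2929, -3.6710, 3.0187)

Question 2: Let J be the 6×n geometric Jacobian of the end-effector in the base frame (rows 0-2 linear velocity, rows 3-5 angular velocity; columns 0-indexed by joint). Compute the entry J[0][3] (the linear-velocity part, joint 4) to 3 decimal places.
axis z_3 = (-0.0000,-0.8660,-0.5000); lever o_n−o_3 = (0.7071,-7.6710,1.2866)
cross product → J_v[:, 3] = (-4.9497,-0.3536,0.6124)
J_ω[:, 3] = z_3
entry J[0][3] = -4.9497

-4.950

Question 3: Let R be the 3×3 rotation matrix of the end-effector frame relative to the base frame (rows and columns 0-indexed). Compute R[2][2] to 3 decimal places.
0.787

End-effector z-axis (col 2 of R) = (-0.5000,0.3624,0.7866)
R[2][2] = 0.7866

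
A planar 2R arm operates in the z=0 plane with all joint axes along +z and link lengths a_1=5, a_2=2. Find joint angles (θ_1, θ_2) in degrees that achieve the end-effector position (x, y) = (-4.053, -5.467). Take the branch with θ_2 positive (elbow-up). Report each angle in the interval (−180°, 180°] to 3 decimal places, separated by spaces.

cos θ_2 = (46.3149−5²−2²)/(2·5·2) = 0.8657; θ_2 = 30.0321° (elbow-up)
β = atan2(-5.4670,-4.0530) = -126.5517°; ψ = atan2(1.0010,6.7315) = 8.4579°
θ_1 = β − ψ = -135.0096°

-135.010 30.032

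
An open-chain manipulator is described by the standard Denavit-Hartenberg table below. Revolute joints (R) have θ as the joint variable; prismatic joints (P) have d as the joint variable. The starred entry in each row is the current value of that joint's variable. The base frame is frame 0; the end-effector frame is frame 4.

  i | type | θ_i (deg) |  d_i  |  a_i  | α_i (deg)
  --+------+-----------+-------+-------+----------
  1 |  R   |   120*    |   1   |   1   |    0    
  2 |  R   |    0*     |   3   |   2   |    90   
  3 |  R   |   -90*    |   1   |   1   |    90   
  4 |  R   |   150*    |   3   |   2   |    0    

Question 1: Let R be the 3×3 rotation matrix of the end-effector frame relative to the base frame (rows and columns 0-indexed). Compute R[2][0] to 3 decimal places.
0.866

End-effector x-axis (col 0 of R) = (0.4330,0.2500,0.8660)
R[2][0] = 0.8660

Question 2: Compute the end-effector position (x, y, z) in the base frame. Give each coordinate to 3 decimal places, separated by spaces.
after link 1: o_1 = (-0.5000, 0.8660, 1.0000)
after link 2: o_2 = (-1.5000, 2.5981, 4.0000)
after link 3: o_3 = (-0.6340, 3.0981, 3.0000)
after link 4: o_4 = (1.7321, 1.0000, 4.7321)

1.732 1.000 4.732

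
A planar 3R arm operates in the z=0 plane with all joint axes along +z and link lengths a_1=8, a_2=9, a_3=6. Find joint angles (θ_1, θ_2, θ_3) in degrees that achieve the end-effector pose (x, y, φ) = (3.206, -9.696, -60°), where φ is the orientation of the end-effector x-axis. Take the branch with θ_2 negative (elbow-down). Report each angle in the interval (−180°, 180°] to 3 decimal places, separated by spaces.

0.004 -150.001 89.997

wrist centre = target − a_3·(cos φ, sin φ) = (0.2060, -4.4998)
cos θ_2 = (20.2911−8²−9²)/(2·8·9) = -0.8660; θ_2 = -150.0010° (elbow-down)
β = atan2(-4.4998,0.2060) = -87.3789°; ψ = atan2(-4.4999,0.2057) = -87.3828°
θ_1 = β − ψ = 0.0039°
θ_3 = φ − θ_1 − θ_2 = 89.9971° (wrapped to (-180°,180°])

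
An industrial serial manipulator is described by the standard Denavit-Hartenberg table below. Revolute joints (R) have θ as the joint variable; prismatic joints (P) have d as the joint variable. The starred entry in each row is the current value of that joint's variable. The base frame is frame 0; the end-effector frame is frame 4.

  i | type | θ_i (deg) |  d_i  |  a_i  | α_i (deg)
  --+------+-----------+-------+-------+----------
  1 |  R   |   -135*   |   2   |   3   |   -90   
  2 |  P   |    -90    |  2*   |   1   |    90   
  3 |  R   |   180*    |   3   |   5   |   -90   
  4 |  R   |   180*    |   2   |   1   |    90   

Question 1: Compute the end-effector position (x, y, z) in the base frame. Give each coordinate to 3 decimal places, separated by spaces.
0.000 -0.000 -1.000

after link 1: o_1 = (-2.1213, -2.1213, 2.0000)
after link 2: o_2 = (-0.7071, -3.5355, 3.0000)
after link 3: o_3 = (1.4142, -1.4142, -2.0000)
after link 4: o_4 = (0.0000, -0.0000, -1.0000)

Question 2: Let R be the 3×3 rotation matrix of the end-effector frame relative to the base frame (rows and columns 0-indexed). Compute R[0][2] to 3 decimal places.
-0.707

End-effector z-axis (col 2 of R) = (-0.7071,-0.7071,-0.0000)
R[0][2] = -0.7071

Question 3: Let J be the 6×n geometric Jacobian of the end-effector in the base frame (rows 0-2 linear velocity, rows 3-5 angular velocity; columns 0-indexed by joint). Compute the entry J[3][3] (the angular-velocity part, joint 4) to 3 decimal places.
-0.707

axis z_3 = (-0.7071,0.7071,-0.0000); lever o_n−o_3 = (-1.4142,1.4142,1.0000)
cross product → J_v[:, 3] = (0.7071,0.7071,0.0000)
J_ω[:, 3] = z_3
entry J[3][3] = -0.7071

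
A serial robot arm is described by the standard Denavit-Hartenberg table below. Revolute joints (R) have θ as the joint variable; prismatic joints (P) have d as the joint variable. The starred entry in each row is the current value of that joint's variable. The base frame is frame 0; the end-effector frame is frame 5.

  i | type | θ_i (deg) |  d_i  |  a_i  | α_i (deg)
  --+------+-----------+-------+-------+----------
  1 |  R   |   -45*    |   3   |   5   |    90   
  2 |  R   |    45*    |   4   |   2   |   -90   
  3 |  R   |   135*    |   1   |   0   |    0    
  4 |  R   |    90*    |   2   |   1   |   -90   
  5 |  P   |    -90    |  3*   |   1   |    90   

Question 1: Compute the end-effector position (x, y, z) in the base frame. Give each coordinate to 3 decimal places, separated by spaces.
-1.586 -8.071 8.243

after link 1: o_1 = (3.5355, -3.5355, 3.0000)
after link 2: o_2 = (1.7071, -7.3640, 4.4142)
after link 3: o_3 = (1.2071, -6.8640, 5.1213)
after link 4: o_4 = (-0.6464, -6.0104, 6.0355)
after link 5: o_5 = (-1.5858, -8.0711, 8.2426)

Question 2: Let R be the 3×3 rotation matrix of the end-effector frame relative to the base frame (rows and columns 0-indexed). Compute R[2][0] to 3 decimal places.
End-effector x-axis (col 0 of R) = (-0.5000,0.5000,0.7071)
R[2][0] = 0.7071

0.707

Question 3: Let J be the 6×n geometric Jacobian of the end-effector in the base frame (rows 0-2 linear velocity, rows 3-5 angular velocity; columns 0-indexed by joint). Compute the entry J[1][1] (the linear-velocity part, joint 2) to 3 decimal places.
3.707

axis z_1 = (-0.7071,-0.7071,0.0000); lever o_n−o_1 = (-5.1213,-4.5355,5.2426)
cross product → J_v[:, 1] = (-3.7071,3.7071,-0.4142)
J_ω[:, 1] = z_1
entry J[1][1] = 3.7071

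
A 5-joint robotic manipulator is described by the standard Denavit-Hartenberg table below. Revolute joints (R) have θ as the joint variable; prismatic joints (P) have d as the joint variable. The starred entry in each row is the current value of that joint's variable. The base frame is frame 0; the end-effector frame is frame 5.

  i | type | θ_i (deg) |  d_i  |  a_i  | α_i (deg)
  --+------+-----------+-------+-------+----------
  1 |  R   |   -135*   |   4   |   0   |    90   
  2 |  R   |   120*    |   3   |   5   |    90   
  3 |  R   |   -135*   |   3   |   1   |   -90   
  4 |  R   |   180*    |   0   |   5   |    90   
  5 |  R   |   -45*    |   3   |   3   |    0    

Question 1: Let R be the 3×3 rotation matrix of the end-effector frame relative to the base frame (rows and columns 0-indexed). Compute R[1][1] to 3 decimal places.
End-effector y-axis (col 1 of R) = (0.3536,0.3536,0.8660)
R[1][1] = 0.3536

0.354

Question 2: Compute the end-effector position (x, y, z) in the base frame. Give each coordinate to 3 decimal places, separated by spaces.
after link 1: o_1 = (0.0000, 0.0000, 4.0000)
after link 2: o_2 = (-0.3536, 3.8891, 8.3301)
after link 3: o_3 = (-1.9407, 1.3020, 9.2178)
after link 4: o_4 = (-3.1907, 5.0520, 12.2796)
after link 5: o_5 = (-3.4749, 9.0104, 10.7796)

-3.475 9.010 10.780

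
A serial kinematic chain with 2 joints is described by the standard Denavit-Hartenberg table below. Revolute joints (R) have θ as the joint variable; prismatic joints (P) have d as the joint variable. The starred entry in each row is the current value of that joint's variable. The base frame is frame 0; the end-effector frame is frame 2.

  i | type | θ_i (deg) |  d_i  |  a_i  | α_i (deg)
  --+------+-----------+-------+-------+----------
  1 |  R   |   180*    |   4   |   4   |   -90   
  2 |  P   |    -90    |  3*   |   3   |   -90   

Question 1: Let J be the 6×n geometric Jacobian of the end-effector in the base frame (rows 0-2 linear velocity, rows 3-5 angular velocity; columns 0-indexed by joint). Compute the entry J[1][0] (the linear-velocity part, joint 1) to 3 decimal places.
-4.000

axis z_0 = ẑ; lever o_n−o_0 = (-4.0000,-3.0000,7.0000)
cross product → J_v[:, 0] = (3.0000,-4.0000,0.0000)
J_ω[:, 0] = z_0
entry J[1][0] = -4.0000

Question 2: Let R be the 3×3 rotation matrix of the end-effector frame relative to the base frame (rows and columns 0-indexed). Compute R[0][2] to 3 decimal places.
-1.000

End-effector z-axis (col 2 of R) = (-1.0000,0.0000,-0.0000)
R[0][2] = -1.0000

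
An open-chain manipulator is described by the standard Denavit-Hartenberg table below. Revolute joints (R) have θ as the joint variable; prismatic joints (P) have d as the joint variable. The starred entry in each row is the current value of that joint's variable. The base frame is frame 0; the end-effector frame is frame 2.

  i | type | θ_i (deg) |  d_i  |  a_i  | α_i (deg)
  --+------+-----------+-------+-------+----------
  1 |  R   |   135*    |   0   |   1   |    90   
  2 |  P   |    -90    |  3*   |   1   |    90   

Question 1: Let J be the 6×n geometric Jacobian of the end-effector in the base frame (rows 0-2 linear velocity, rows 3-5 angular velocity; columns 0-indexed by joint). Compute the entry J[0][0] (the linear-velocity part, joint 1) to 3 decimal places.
-2.828

axis z_0 = ẑ; lever o_n−o_0 = (1.4142,2.8284,-1.0000)
cross product → J_v[:, 0] = (-2.8284,1.4142,0.0000)
J_ω[:, 0] = z_0
entry J[0][0] = -2.8284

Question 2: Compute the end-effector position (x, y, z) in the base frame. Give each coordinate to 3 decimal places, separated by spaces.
after link 1: o_1 = (-0.7071, 0.7071, 0.0000)
after link 2: o_2 = (1.4142, 2.8284, -1.0000)

1.414 2.828 -1.000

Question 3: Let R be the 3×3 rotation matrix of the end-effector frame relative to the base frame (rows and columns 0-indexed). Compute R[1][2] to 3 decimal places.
-0.707

End-effector z-axis (col 2 of R) = (0.7071,-0.7071,-0.0000)
R[1][2] = -0.7071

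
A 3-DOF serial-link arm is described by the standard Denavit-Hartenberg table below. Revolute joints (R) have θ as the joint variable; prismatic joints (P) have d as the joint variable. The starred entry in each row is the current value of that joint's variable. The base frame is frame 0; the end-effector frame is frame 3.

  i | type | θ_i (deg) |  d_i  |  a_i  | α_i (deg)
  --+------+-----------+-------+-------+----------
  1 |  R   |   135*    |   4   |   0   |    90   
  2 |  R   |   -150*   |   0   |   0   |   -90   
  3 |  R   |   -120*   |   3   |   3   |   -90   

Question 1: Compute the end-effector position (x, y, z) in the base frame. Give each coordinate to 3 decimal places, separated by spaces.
-0.142 3.816 2.152

after link 1: o_1 = (0.0000, 0.0000, 4.0000)
after link 2: o_2 = (0.0000, 0.0000, 4.0000)
after link 3: o_3 = (-0.1421, 3.8163, 2.1519)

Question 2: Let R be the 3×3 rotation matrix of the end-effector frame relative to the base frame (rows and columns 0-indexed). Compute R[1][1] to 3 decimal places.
End-effector y-axis (col 1 of R) = (0.3536,-0.3536,0.8660)
R[1][1] = -0.3536

-0.354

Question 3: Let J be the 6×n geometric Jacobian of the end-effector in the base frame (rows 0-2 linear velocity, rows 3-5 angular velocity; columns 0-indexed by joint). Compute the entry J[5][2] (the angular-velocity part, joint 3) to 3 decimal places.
axis z_2 = (-0.3536,0.3536,-0.8660); lever o_n−o_2 = (-0.1421,3.8163,-1.8481)
cross product → J_v[:, 2] = (2.6517,-0.5303,-1.2990)
J_ω[:, 2] = z_2
entry J[5][2] = -0.8660

-0.866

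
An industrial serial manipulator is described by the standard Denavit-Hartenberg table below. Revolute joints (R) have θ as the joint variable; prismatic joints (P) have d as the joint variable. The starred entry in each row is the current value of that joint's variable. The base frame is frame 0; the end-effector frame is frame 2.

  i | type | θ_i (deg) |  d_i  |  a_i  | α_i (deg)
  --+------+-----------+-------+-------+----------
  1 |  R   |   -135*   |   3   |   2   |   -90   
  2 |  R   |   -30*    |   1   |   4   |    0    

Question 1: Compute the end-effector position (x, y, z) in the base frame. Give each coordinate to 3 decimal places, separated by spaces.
after link 1: o_1 = (-1.4142, -1.4142, 3.0000)
after link 2: o_2 = (-3.1566, -4.5708, 5.0000)

-3.157 -4.571 5.000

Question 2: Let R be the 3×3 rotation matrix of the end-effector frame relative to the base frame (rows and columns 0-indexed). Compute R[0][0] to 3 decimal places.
End-effector x-axis (col 0 of R) = (-0.6124,-0.6124,0.5000)
R[0][0] = -0.6124

-0.612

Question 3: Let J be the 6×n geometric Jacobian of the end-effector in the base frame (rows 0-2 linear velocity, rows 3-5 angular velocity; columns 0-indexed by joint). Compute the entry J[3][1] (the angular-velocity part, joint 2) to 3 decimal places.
axis z_1 = (0.7071,-0.7071,0.0000); lever o_n−o_1 = (-1.7424,-3.1566,2.0000)
cross product → J_v[:, 1] = (-1.4142,-1.4142,-3.4641)
J_ω[:, 1] = z_1
entry J[3][1] = 0.7071

0.707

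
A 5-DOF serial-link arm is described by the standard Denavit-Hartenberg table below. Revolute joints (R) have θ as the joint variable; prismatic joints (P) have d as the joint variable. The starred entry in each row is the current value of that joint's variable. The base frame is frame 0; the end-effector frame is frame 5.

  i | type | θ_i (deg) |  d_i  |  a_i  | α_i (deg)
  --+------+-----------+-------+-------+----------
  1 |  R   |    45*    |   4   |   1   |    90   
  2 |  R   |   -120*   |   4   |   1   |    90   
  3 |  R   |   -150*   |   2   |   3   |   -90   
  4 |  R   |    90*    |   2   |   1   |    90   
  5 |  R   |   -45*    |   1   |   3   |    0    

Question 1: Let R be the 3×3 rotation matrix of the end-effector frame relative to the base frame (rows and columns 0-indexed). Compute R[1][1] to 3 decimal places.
0.741

End-effector y-axis (col 1 of R) = (-0.1250,0.7410,-0.6597)
R[1][1] = 0.7410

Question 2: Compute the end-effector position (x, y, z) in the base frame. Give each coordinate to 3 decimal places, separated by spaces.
after link 1: o_1 = (0.7071, 0.7071, 4.0000)
after link 2: o_2 = (3.1820, -2.4749, 3.1340)
after link 3: o_3 = (1.8151, -1.7204, 6.3840)
after link 4: o_4 = (0.8492, -0.2368, 5.0179)
after link 5: o_5 = (3.7749, 0.7979, 5.6258)

3.775 0.798 5.626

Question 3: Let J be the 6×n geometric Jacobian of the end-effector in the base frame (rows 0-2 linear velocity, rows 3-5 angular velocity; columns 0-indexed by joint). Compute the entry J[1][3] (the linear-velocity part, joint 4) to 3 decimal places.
axis z_3 = (-0.7891,0.4356,-0.4330); lever o_n−o_3 = (1.9598,2.5183,-0.7581)
cross product → J_v[:, 3] = (0.7602,-1.4469,-2.8410)
J_ω[:, 3] = z_3
entry J[1][3] = -1.4469

-1.447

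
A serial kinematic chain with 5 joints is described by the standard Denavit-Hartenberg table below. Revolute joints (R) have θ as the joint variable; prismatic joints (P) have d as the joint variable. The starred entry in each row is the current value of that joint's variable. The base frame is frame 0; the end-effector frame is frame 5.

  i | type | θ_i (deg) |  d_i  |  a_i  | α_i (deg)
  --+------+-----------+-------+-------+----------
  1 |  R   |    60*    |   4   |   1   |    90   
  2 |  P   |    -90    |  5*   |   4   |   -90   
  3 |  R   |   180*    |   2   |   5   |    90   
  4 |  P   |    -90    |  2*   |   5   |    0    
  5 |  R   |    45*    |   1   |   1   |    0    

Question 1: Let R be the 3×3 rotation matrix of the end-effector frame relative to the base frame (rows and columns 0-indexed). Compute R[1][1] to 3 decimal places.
End-effector y-axis (col 1 of R) = (0.3536,0.6124,0.7071)
R[1][1] = 0.6124

0.612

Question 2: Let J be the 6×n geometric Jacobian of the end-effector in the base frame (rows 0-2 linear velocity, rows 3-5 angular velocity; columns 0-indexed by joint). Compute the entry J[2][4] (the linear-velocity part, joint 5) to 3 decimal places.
axis z_4 = (-0.8660,0.5000,-0.0000); lever o_n−o_4 = (-1.2196,-0.1124,0.7071)
cross product → J_v[:, 4] = (0.3536,0.6124,0.7071)
J_ω[:, 4] = z_4
entry J[2][4] = 0.7071

0.707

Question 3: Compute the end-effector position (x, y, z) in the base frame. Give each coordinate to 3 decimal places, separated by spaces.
0.378 -3.344 5.707

after link 1: o_1 = (0.5000, 0.8660, 4.0000)
after link 2: o_2 = (4.8301, -1.6340, 0.0000)
after link 3: o_3 = (5.8301, 0.0981, 5.0000)
after link 4: o_4 = (1.5981, -3.2321, 5.0000)
after link 5: o_5 = (0.3785, -3.3444, 5.7071)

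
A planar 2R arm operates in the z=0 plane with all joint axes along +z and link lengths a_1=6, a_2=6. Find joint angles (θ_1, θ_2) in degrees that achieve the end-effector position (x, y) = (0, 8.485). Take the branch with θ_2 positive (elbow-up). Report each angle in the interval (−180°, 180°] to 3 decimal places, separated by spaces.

44.998 90.004

cos θ_2 = (71.9952−6²−6²)/(2·6·6) = -0.0001; θ_2 = 90.0038° (elbow-up)
β = atan2(8.4850,0.0000) = 90.0000°; ψ = atan2(6.0000,5.9996) = 45.0019°
θ_1 = β − ψ = 44.9981°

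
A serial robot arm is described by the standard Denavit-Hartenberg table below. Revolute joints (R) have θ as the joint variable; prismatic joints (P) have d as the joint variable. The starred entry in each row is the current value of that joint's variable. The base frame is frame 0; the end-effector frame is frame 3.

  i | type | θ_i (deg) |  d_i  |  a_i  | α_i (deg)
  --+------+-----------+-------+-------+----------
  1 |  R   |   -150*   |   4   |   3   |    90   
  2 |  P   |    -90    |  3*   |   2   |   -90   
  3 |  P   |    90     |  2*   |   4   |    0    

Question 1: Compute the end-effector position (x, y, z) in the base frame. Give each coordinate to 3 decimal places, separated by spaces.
after link 1: o_1 = (-2.5981, -1.5000, 4.0000)
after link 2: o_2 = (-4.0981, 1.0981, 2.0000)
after link 3: o_3 = (-3.8301, -3.3660, 2.0000)

-3.830 -3.366 2.000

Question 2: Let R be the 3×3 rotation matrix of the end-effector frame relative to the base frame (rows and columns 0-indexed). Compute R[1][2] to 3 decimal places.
End-effector z-axis (col 2 of R) = (-0.8660,-0.5000,0.0000)
R[1][2] = -0.5000

-0.500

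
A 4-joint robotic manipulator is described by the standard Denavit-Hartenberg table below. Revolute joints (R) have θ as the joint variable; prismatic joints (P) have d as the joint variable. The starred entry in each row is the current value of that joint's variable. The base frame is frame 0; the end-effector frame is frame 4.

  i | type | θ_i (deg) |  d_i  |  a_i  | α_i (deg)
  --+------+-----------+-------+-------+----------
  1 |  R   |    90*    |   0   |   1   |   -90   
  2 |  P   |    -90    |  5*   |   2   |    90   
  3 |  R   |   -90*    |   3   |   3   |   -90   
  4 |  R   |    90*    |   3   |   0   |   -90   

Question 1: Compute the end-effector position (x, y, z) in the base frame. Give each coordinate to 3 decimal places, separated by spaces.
after link 1: o_1 = (0.0000, 1.0000, 0.0000)
after link 2: o_2 = (-5.0000, 1.0000, 2.0000)
after link 3: o_3 = (-2.0000, -2.0000, 2.0000)
after link 4: o_4 = (-2.0000, -2.0000, 5.0000)

-2.000 -2.000 5.000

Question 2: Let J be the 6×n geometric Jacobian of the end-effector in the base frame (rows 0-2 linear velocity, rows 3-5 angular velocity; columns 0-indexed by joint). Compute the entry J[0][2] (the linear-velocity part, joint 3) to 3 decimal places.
axis z_2 = (-0.0000,-1.0000,0.0000); lever o_n−o_2 = (3.0000,-3.0000,3.0000)
cross product → J_v[:, 2] = (-3.0000,0.0000,3.0000)
J_ω[:, 2] = z_2
entry J[0][2] = -3.0000

-3.000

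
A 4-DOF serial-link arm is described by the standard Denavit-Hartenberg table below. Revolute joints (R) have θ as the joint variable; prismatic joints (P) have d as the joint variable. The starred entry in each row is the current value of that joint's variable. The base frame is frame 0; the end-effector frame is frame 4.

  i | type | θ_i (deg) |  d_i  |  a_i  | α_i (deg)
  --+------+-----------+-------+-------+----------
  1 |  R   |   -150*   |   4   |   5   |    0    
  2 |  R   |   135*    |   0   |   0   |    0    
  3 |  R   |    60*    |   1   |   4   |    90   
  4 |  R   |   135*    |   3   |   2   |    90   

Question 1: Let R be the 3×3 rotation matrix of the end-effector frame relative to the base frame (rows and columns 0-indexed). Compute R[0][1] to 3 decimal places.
0.707

End-effector y-axis (col 1 of R) = (0.7071,-0.7071,0.0000)
R[0][1] = 0.7071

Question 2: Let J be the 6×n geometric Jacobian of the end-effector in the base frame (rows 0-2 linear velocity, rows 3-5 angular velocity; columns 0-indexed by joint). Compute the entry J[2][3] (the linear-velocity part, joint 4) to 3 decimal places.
axis z_3 = (0.7071,-0.7071,0.0000); lever o_n−o_3 = (1.1213,-3.1213,1.4142)
cross product → J_v[:, 3] = (-1.0000,-1.0000,-1.4142)
J_ω[:, 3] = z_3
entry J[2][3] = -1.4142

-1.414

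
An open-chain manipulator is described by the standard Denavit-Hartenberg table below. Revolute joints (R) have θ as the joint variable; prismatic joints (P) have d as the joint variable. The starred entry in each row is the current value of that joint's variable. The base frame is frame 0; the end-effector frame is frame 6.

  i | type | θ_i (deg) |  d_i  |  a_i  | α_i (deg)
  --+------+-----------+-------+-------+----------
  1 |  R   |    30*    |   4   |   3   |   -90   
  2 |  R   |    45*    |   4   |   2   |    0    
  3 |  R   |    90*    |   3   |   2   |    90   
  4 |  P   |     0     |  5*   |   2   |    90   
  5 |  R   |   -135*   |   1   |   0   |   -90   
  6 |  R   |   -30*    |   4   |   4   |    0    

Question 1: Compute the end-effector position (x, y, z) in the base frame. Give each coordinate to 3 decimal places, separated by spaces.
after link 1: o_1 = (2.5981, 1.5000, 4.0000)
after link 2: o_2 = (1.8228, 5.6712, 2.5858)
after link 3: o_3 = (-0.9019, 7.5622, 1.1716)
after link 4: o_4 = (0.9352, 8.6228, -3.7782)
after link 5: o_5 = (1.4352, 7.7568, -3.7782)
after link 6: o_6 = (-1.0289, 4.0248, -0.3141)

-1.029 4.025 -0.314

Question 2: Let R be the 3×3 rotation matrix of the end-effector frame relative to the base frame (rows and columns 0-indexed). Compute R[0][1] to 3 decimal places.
-0.433

End-effector y-axis (col 1 of R) = (-0.4330,0.7500,0.5000)
R[0][1] = -0.4330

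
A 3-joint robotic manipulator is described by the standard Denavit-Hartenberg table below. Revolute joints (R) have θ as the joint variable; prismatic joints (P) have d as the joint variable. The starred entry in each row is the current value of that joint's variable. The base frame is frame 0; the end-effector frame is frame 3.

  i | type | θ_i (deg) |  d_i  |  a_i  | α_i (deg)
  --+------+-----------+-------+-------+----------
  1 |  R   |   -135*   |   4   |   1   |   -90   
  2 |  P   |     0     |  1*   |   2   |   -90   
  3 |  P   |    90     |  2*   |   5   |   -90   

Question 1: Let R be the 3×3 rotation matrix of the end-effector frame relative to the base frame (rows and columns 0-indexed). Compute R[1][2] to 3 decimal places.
End-effector z-axis (col 2 of R) = (0.7071,0.7071,-0.0000)
R[1][2] = 0.7071

0.707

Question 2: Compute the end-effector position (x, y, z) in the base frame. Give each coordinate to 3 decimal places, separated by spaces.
-4.950 0.707 2.000

after link 1: o_1 = (-0.7071, -0.7071, 4.0000)
after link 2: o_2 = (-1.4142, -2.8284, 4.0000)
after link 3: o_3 = (-4.9497, 0.7071, 2.0000)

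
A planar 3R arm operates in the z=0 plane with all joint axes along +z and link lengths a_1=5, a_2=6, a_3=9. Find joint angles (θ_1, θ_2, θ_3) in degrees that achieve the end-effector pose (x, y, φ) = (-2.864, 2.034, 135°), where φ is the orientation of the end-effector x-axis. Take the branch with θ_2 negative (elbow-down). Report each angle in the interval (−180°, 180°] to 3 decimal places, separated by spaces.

wrist centre = target − a_3·(cos φ, sin φ) = (3.5000, -4.3300)
cos θ_2 = (30.9983−5²−6²)/(2·5·6) = -0.5000; θ_2 = -120.0019° (elbow-down)
β = atan2(-4.3300,3.5000) = -51.0510°; ψ = atan2(-5.1961,1.9998) = -68.9496°
θ_1 = β − ψ = 17.8986°
θ_3 = φ − θ_1 − θ_2 = -122.8967° (wrapped to (-180°,180°])

17.899 -120.002 -122.897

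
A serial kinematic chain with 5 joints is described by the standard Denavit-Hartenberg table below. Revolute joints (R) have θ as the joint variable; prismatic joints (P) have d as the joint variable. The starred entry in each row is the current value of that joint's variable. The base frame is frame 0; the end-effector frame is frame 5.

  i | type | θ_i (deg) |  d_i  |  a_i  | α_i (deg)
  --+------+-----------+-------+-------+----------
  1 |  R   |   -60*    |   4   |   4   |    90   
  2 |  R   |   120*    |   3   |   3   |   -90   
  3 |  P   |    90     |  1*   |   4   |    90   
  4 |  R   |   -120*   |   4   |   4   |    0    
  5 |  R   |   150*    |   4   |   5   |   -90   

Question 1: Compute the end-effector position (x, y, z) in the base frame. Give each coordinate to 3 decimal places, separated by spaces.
after link 1: o_1 = (2.0000, -3.4641, 4.0000)
after link 2: o_2 = (-1.3481, -3.6651, 6.5981)
after link 3: o_3 = (1.6830, -0.9151, 6.0981)
after link 4: o_4 = (0.4510, -2.7811, 11.2942)
after link 5: o_5 = (2.1184, 2.9910, 13.5083)

2.118 2.991 13.508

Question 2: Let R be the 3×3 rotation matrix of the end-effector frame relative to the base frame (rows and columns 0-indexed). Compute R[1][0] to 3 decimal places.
0.808

End-effector x-axis (col 0 of R) = (0.5335,0.8080,-0.2500)
R[1][0] = 0.8080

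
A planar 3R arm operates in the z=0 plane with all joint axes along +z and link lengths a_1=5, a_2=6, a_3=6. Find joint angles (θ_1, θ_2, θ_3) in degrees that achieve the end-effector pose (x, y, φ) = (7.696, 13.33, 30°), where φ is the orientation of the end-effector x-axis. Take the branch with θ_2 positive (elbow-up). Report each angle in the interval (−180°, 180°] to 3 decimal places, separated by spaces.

wrist centre = target − a_3·(cos φ, sin φ) = (2.4998, 10.3300)
cos θ_2 = (112.9581−5²−6²)/(2·5·6) = 0.8660; θ_2 = 30.0065° (elbow-up)
β = atan2(10.3300,2.4998) = 76.3960°; ψ = atan2(3.0006,10.1958) = 16.3989°
θ_1 = β − ψ = 59.9971°
θ_3 = φ − θ_1 − θ_2 = -60.0036° (wrapped to (-180°,180°])

59.997 30.006 -60.004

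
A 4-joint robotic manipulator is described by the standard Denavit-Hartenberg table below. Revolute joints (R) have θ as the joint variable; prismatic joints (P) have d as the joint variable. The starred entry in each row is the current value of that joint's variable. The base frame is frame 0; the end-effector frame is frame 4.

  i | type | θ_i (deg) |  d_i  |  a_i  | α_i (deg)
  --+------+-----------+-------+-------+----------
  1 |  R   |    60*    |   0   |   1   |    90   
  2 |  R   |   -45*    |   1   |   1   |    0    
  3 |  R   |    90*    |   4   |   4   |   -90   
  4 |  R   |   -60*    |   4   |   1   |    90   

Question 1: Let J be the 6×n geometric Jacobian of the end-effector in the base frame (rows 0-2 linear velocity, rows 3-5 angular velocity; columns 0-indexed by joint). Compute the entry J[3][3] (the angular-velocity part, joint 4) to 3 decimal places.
-0.354

axis z_3 = (-0.3536,-0.6124,0.7071); lever o_n−o_3 = (-0.4874,-2.5763,3.1820)
cross product → J_v[:, 3] = (-0.1268,0.7803,0.6124)
J_ω[:, 3] = z_3
entry J[3][3] = -0.3536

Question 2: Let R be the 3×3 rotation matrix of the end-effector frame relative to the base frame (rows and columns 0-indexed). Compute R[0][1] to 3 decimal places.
-0.354

End-effector y-axis (col 1 of R) = (-0.3536,-0.6124,0.7071)
R[0][1] = -0.3536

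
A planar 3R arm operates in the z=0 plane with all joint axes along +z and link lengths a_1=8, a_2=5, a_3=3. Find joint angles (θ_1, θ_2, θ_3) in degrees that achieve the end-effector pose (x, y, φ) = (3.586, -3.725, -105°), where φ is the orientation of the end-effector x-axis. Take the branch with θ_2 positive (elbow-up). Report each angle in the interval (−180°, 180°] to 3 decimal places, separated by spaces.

-44.999 150.004 149.995

wrist centre = target − a_3·(cos φ, sin φ) = (4.3625, -0.8272)
cos θ_2 = (19.7153−8²−5²)/(2·8·5) = -0.8661; θ_2 = 150.0038° (elbow-up)
β = atan2(-0.8272,4.3625) = -10.7371°; ψ = atan2(2.4997,3.6697) = 34.2617°
θ_1 = β − ψ = -44.9988°
θ_3 = φ − θ_1 − θ_2 = 149.9951° (wrapped to (-180°,180°])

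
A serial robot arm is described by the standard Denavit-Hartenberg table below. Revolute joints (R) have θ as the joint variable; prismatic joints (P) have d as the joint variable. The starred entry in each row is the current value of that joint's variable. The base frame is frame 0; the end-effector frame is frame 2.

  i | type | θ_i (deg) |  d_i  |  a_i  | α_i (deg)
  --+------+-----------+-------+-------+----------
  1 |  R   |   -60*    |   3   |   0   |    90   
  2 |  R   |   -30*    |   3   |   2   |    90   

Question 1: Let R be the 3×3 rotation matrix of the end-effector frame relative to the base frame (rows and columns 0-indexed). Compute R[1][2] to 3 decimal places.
0.433

End-effector z-axis (col 2 of R) = (-0.2500,0.4330,-0.8660)
R[1][2] = 0.4330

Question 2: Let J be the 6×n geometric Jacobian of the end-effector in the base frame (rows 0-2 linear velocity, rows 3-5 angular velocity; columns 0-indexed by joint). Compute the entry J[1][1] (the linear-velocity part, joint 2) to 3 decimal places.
-0.866

axis z_1 = (-0.8660,-0.5000,0.0000); lever o_n−o_1 = (-1.7321,-3.0000,-1.0000)
cross product → J_v[:, 1] = (0.5000,-0.8660,1.7321)
J_ω[:, 1] = z_1
entry J[1][1] = -0.8660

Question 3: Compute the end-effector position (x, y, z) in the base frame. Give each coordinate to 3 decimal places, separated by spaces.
-1.732 -3.000 2.000

after link 1: o_1 = (0.0000, 0.0000, 3.0000)
after link 2: o_2 = (-1.7321, -3.0000, 2.0000)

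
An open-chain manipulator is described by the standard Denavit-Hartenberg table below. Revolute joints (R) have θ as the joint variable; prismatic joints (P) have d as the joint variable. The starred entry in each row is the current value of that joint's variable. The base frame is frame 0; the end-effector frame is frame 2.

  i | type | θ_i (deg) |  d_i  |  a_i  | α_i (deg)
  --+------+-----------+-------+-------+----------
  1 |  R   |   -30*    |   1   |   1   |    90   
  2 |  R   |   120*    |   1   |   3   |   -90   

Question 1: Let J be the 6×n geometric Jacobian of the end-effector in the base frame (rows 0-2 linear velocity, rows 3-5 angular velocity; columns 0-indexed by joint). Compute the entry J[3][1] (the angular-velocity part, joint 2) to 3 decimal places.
axis z_1 = (-0.5000,-0.8660,0.0000); lever o_n−o_1 = (-1.7990,-0.1160,2.5981)
cross product → J_v[:, 1] = (-2.2500,1.2990,-1.5000)
J_ω[:, 1] = z_1
entry J[3][1] = -0.5000

-0.500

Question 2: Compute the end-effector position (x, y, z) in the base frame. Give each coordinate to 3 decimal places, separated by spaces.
-0.933 -0.616 3.598

after link 1: o_1 = (0.8660, -0.5000, 1.0000)
after link 2: o_2 = (-0.9330, -0.6160, 3.5981)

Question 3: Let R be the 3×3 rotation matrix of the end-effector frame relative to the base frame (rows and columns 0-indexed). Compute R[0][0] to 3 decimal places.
End-effector x-axis (col 0 of R) = (-0.4330,0.2500,0.8660)
R[0][0] = -0.4330

-0.433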